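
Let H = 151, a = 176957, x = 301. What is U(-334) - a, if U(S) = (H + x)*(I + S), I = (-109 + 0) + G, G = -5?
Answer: -379453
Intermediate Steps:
I = -114 (I = (-109 + 0) - 5 = -109 - 5 = -114)
U(S) = -51528 + 452*S (U(S) = (151 + 301)*(-114 + S) = 452*(-114 + S) = -51528 + 452*S)
U(-334) - a = (-51528 + 452*(-334)) - 1*176957 = (-51528 - 150968) - 176957 = -202496 - 176957 = -379453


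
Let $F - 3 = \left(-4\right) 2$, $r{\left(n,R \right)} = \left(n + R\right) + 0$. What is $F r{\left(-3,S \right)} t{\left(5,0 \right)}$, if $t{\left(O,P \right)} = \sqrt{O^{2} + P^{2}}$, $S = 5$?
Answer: $-50$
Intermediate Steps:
$r{\left(n,R \right)} = R + n$ ($r{\left(n,R \right)} = \left(R + n\right) + 0 = R + n$)
$F = -5$ ($F = 3 - 8 = -5$)
$F r{\left(-3,S \right)} t{\left(5,0 \right)} = - 5 \left(5 - 3\right) \sqrt{5^{2} + 0^{2}} = \left(-5\right) 2 \sqrt{25 + 0} = - 10 \sqrt{25} = \left(-10\right) 5 = -50$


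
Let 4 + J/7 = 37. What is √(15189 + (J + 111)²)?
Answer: 7*√2697 ≈ 363.53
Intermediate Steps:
J = 231 (J = -28 + 7*37 = -28 + 259 = 231)
√(15189 + (J + 111)²) = √(15189 + (231 + 111)²) = √(15189 + 342²) = √(15189 + 116964) = √132153 = 7*√2697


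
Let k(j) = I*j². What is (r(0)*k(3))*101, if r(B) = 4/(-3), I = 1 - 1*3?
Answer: 2424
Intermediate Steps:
I = -2 (I = 1 - 3 = -2)
r(B) = -4/3 (r(B) = 4*(-⅓) = -4/3)
k(j) = -2*j²
(r(0)*k(3))*101 = -(-8)*3²/3*101 = -(-8)*9/3*101 = -4/3*(-18)*101 = 24*101 = 2424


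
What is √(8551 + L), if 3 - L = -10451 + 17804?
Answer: √1201 ≈ 34.655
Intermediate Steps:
L = -7350 (L = 3 - (-10451 + 17804) = 3 - 1*7353 = 3 - 7353 = -7350)
√(8551 + L) = √(8551 - 7350) = √1201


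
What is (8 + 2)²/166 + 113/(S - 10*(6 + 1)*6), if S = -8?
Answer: 12021/35524 ≈ 0.33839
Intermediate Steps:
(8 + 2)²/166 + 113/(S - 10*(6 + 1)*6) = (8 + 2)²/166 + 113/(-8 - 10*(6 + 1)*6) = 10²*(1/166) + 113/(-8 - 70*6) = 100*(1/166) + 113/(-8 - 10*42) = 50/83 + 113/(-8 - 420) = 50/83 + 113/(-428) = 50/83 + 113*(-1/428) = 50/83 - 113/428 = 12021/35524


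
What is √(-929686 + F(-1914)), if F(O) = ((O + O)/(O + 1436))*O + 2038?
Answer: 6*I*√1496214807/239 ≈ 971.07*I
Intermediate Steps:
F(O) = 2038 + 2*O²/(1436 + O) (F(O) = ((2*O)/(1436 + O))*O + 2038 = (2*O/(1436 + O))*O + 2038 = 2*O²/(1436 + O) + 2038 = 2038 + 2*O²/(1436 + O))
√(-929686 + F(-1914)) = √(-929686 + 2*(1463284 + (-1914)² + 1019*(-1914))/(1436 - 1914)) = √(-929686 + 2*(1463284 + 3663396 - 1950366)/(-478)) = √(-929686 + 2*(-1/478)*3176314) = √(-929686 - 3176314/239) = √(-225371268/239) = 6*I*√1496214807/239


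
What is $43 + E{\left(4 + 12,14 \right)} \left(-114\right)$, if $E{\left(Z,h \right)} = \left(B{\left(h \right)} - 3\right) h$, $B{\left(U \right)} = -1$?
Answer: $6427$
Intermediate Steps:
$E{\left(Z,h \right)} = - 4 h$ ($E{\left(Z,h \right)} = \left(-1 - 3\right) h = - 4 h$)
$43 + E{\left(4 + 12,14 \right)} \left(-114\right) = 43 + \left(-4\right) 14 \left(-114\right) = 43 - -6384 = 43 + 6384 = 6427$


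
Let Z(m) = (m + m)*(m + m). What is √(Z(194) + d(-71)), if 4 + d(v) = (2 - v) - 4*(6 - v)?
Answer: √150305 ≈ 387.69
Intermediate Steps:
d(v) = -26 + 3*v (d(v) = -4 + ((2 - v) - 4*(6 - v)) = -4 + ((2 - v) + (-24 + 4*v)) = -4 + (-22 + 3*v) = -26 + 3*v)
Z(m) = 4*m² (Z(m) = (2*m)*(2*m) = 4*m²)
√(Z(194) + d(-71)) = √(4*194² + (-26 + 3*(-71))) = √(4*37636 + (-26 - 213)) = √(150544 - 239) = √150305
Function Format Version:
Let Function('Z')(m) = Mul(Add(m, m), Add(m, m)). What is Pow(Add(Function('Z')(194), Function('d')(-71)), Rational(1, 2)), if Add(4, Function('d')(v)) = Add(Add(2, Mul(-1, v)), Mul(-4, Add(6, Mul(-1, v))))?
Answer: Pow(150305, Rational(1, 2)) ≈ 387.69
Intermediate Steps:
Function('d')(v) = Add(-26, Mul(3, v)) (Function('d')(v) = Add(-4, Add(Add(2, Mul(-1, v)), Mul(-4, Add(6, Mul(-1, v))))) = Add(-4, Add(Add(2, Mul(-1, v)), Add(-24, Mul(4, v)))) = Add(-4, Add(-22, Mul(3, v))) = Add(-26, Mul(3, v)))
Function('Z')(m) = Mul(4, Pow(m, 2)) (Function('Z')(m) = Mul(Mul(2, m), Mul(2, m)) = Mul(4, Pow(m, 2)))
Pow(Add(Function('Z')(194), Function('d')(-71)), Rational(1, 2)) = Pow(Add(Mul(4, Pow(194, 2)), Add(-26, Mul(3, -71))), Rational(1, 2)) = Pow(Add(Mul(4, 37636), Add(-26, -213)), Rational(1, 2)) = Pow(Add(150544, -239), Rational(1, 2)) = Pow(150305, Rational(1, 2))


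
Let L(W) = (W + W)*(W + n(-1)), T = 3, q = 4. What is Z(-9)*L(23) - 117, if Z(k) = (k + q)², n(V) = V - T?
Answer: 21733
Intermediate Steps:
n(V) = -3 + V (n(V) = V - 1*3 = V - 3 = -3 + V)
Z(k) = (4 + k)² (Z(k) = (k + 4)² = (4 + k)²)
L(W) = 2*W*(-4 + W) (L(W) = (W + W)*(W + (-3 - 1)) = (2*W)*(W - 4) = (2*W)*(-4 + W) = 2*W*(-4 + W))
Z(-9)*L(23) - 117 = (4 - 9)²*(2*23*(-4 + 23)) - 117 = (-5)²*(2*23*19) - 117 = 25*874 - 117 = 21850 - 117 = 21733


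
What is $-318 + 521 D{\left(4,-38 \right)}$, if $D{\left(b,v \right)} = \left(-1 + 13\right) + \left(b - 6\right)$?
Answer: $4892$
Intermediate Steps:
$D{\left(b,v \right)} = 6 + b$ ($D{\left(b,v \right)} = 12 + \left(b - 6\right) = 12 + \left(-6 + b\right) = 6 + b$)
$-318 + 521 D{\left(4,-38 \right)} = -318 + 521 \left(6 + 4\right) = -318 + 521 \cdot 10 = -318 + 5210 = 4892$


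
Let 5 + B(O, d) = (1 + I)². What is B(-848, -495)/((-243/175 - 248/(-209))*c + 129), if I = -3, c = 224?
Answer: -5225/437641 ≈ -0.011939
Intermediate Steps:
B(O, d) = -1 (B(O, d) = -5 + (1 - 3)² = -5 + (-2)² = -5 + 4 = -1)
B(-848, -495)/((-243/175 - 248/(-209))*c + 129) = -1/((-243/175 - 248/(-209))*224 + 129) = -1/((-243*1/175 - 248*(-1/209))*224 + 129) = -1/((-243/175 + 248/209)*224 + 129) = -1/(-7387/36575*224 + 129) = -1/(-236384/5225 + 129) = -1/437641/5225 = -1*5225/437641 = -5225/437641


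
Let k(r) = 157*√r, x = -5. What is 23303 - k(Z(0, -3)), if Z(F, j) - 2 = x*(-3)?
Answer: 23303 - 157*√17 ≈ 22656.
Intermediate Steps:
Z(F, j) = 17 (Z(F, j) = 2 - 5*(-3) = 2 + 15 = 17)
23303 - k(Z(0, -3)) = 23303 - 157*√17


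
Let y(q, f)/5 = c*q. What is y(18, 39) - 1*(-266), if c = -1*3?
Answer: -4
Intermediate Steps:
c = -3
y(q, f) = -15*q (y(q, f) = 5*(-3*q) = -15*q)
y(18, 39) - 1*(-266) = -15*18 - 1*(-266) = -270 + 266 = -4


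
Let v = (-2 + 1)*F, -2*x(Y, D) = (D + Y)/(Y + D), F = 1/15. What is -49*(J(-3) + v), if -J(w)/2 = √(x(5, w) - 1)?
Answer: 49/15 + 49*I*√6 ≈ 3.2667 + 120.03*I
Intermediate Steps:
F = 1/15 ≈ 0.066667
x(Y, D) = -½ (x(Y, D) = -(D + Y)/(2*(Y + D)) = -(D + Y)/(2*(D + Y)) = -½*1 = -½)
J(w) = -I*√6 (J(w) = -2*√(-½ - 1) = -I*√6)
v = -1/15 (v = (-2 + 1)*(1/15) = -1*1/15 = -1/15 ≈ -0.066667)
-49*(J(-3) + v) = -49*(-I*√6 - 1/15) = -49*(-1/15 - I*√6) = 49/15 + 49*I*√6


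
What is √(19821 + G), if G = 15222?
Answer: √35043 ≈ 187.20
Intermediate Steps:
√(19821 + G) = √(19821 + 15222) = √35043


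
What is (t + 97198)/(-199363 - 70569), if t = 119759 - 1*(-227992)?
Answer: -444949/269932 ≈ -1.6484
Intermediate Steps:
t = 347751 (t = 119759 + 227992 = 347751)
(t + 97198)/(-199363 - 70569) = (347751 + 97198)/(-199363 - 70569) = 444949/(-269932) = 444949*(-1/269932) = -444949/269932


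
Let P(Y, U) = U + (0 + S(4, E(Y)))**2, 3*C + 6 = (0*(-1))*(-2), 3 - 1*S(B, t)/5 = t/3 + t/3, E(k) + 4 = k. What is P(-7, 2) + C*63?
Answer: 22909/9 ≈ 2545.4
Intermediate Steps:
E(k) = -4 + k
S(B, t) = 15 - 10*t/3 (S(B, t) = 15 - 5*(t/3 + t/3) = 15 - 10*t/3)
C = -2 (C = -2 + ((0*(-1))*(-2))/3 = -2 + (0*(-2))/3 = -2 + (1/3)*0 = -2 + 0 = -2)
P(Y, U) = U + (85/3 - 10*Y/3)**2 (P(Y, U) = U + (0 + (15 - 10*(-4 + Y)/3))**2 = U + (0 + (15 + (40/3 - 10*Y/3)))**2 = U + (0 + (85/3 - 10*Y/3))**2 = U + (85/3 - 10*Y/3)**2)
P(-7, 2) + C*63 = (2 + 25*(-17 + 2*(-7))**2/9) - 2*63 = (2 + 25*(-17 - 14)**2/9) - 126 = (2 + (25/9)*(-31)**2) - 126 = (2 + (25/9)*961) - 126 = (2 + 24025/9) - 126 = 24043/9 - 126 = 22909/9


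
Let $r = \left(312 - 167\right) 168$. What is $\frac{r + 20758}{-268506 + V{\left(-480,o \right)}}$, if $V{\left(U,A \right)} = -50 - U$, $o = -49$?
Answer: $- \frac{22559}{134038} \approx -0.1683$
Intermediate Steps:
$r = 24360$ ($r = 145 \cdot 168 = 24360$)
$\frac{r + 20758}{-268506 + V{\left(-480,o \right)}} = \frac{24360 + 20758}{-268506 - -430} = \frac{45118}{-268506 + \left(-50 + 480\right)} = \frac{45118}{-268506 + 430} = \frac{45118}{-268076} = 45118 \left(- \frac{1}{268076}\right) = - \frac{22559}{134038}$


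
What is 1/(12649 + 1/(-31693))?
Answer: 31693/400884756 ≈ 7.9058e-5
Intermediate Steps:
1/(12649 + 1/(-31693)) = 1/(12649 - 1/31693) = 1/(400884756/31693) = 31693/400884756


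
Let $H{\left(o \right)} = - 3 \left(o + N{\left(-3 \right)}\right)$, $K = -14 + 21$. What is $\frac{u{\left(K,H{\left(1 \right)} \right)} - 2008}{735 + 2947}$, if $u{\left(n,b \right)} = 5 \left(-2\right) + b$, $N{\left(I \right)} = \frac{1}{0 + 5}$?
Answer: $- \frac{722}{1315} \approx -0.54905$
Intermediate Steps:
$K = 7$
$N{\left(I \right)} = \frac{1}{5}$
$H{\left(o \right)} = - \frac{3}{5} - 3 o$ ($H{\left(o \right)} = - 3 \left(o + \frac{1}{5}\right) = - 3 \left(\frac{1}{5} + o\right) = - \frac{3}{5} - 3 o$)
$u{\left(n,b \right)} = -10 + b$
$\frac{u{\left(K,H{\left(1 \right)} \right)} - 2008}{735 + 2947} = \frac{\left(-10 - \frac{18}{5}\right) - 2008}{735 + 2947} = \frac{\left(-10 - \frac{18}{5}\right) - 2008}{3682} = \left(\left(-10 - \frac{18}{5}\right) - 2008\right) \frac{1}{3682} = \left(- \frac{68}{5} - 2008\right) \frac{1}{3682} = \left(- \frac{10108}{5}\right) \frac{1}{3682} = - \frac{722}{1315}$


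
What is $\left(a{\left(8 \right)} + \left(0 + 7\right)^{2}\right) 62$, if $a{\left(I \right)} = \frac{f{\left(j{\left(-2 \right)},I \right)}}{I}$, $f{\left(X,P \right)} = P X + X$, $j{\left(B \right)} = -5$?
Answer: $\frac{10757}{4} \approx 2689.3$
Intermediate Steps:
$f{\left(X,P \right)} = X + P X$
$a{\left(I \right)} = \frac{-5 - 5 I}{I}$ ($a{\left(I \right)} = \frac{\left(-5\right) \left(1 + I\right)}{I} = \frac{-5 - 5 I}{I}$)
$\left(a{\left(8 \right)} + \left(0 + 7\right)^{2}\right) 62 = \left(\left(-5 - \frac{5}{8}\right) + \left(0 + 7\right)^{2}\right) 62 = \left(\left(-5 - \frac{5}{8}\right) + 7^{2}\right) 62 = \left(\left(-5 - \frac{5}{8}\right) + 49\right) 62 = \left(- \frac{45}{8} + 49\right) 62 = \frac{347}{8} \cdot 62 = \frac{10757}{4}$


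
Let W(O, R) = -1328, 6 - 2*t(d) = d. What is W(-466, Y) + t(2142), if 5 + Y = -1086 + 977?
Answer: -2396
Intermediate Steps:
t(d) = 3 - d/2
Y = -114 (Y = -5 + (-1086 + 977) = -5 - 109 = -114)
W(-466, Y) + t(2142) = -1328 + (3 - 1/2*2142) = -1328 + (3 - 1071) = -1328 - 1068 = -2396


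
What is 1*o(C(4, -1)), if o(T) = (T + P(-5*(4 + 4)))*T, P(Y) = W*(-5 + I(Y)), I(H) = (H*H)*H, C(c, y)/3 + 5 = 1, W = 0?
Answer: 144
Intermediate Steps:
C(c, y) = -12 (C(c, y) = -15 + 3*1 = -15 + 3 = -12)
I(H) = H³ (I(H) = H²*H = H³)
P(Y) = 0 (P(Y) = 0*(-5 + Y³) = 0)
o(T) = T² (o(T) = (T + 0)*T = T*T = T²)
1*o(C(4, -1)) = 1*(-12)² = 1*144 = 144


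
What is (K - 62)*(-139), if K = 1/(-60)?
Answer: 517219/60 ≈ 8620.3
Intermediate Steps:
K = -1/60 ≈ -0.016667
(K - 62)*(-139) = (-1/60 - 62)*(-139) = -3721/60*(-139) = 517219/60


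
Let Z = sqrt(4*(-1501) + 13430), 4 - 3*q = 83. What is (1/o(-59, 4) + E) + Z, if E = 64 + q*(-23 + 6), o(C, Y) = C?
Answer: 90562/177 + sqrt(7426) ≈ 597.82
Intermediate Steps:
q = -79/3 (q = 4/3 - 1/3*83 = 4/3 - 83/3 = -79/3 ≈ -26.333)
E = 1535/3 (E = 64 - 79*(-23 + 6)/3 = 64 - 79/3*(-17) = 64 + 1343/3 = 1535/3 ≈ 511.67)
Z = sqrt(7426) (Z = sqrt(-6004 + 13430) = sqrt(7426) ≈ 86.174)
(1/o(-59, 4) + E) + Z = (1/(-59) + 1535/3) + sqrt(7426) = (-1/59 + 1535/3) + sqrt(7426) = 90562/177 + sqrt(7426)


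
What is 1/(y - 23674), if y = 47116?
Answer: 1/23442 ≈ 4.2658e-5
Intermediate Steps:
1/(y - 23674) = 1/(47116 - 23674) = 1/23442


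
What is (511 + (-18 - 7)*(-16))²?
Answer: 829921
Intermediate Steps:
(511 + (-18 - 7)*(-16))² = (511 - 25*(-16))² = (511 + 400)² = 911² = 829921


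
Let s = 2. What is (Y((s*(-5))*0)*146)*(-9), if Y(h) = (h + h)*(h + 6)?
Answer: 0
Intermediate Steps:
Y(h) = 2*h*(6 + h) (Y(h) = (2*h)*(6 + h) = 2*h*(6 + h))
(Y((s*(-5))*0)*146)*(-9) = ((2*((2*(-5))*0)*(6 + (2*(-5))*0))*146)*(-9) = ((2*(-10*0)*(6 - 10*0))*146)*(-9) = ((2*0*(6 + 0))*146)*(-9) = ((2*0*6)*146)*(-9) = (0*146)*(-9) = 0*(-9) = 0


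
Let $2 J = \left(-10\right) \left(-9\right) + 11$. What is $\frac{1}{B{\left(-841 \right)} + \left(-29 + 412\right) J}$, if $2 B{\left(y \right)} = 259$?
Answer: $\frac{1}{19471} \approx 5.1358 \cdot 10^{-5}$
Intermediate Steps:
$B{\left(y \right)} = \frac{259}{2}$ ($B{\left(y \right)} = \frac{1}{2} \cdot 259 = \frac{259}{2}$)
$J = \frac{101}{2}$ ($J = \frac{\left(-10\right) \left(-9\right) + 11}{2} = \frac{90 + 11}{2} = \frac{1}{2} \cdot 101 = \frac{101}{2} \approx 50.5$)
$\frac{1}{B{\left(-841 \right)} + \left(-29 + 412\right) J} = \frac{1}{\frac{259}{2} + \left(-29 + 412\right) \frac{101}{2}} = \frac{1}{\frac{259}{2} + 383 \cdot \frac{101}{2}} = \frac{1}{\frac{259}{2} + \frac{38683}{2}} = \frac{1}{19471}$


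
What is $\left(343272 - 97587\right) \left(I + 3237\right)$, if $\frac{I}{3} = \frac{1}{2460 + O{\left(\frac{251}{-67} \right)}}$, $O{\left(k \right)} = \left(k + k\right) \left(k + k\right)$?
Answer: $\frac{8982672859603575}{11294944} \approx 7.9528 \cdot 10^{8}$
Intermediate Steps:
$O{\left(k \right)} = 4 k^{2}$ ($O{\left(k \right)} = 2 k 2 k = 4 k^{2}$)
$I = \frac{13467}{11294944}$ ($I = \frac{3}{2460 + 4 \left(\frac{251}{-67}\right)^{2}} = \frac{3}{2460 + 4 \left(251 \left(- \frac{1}{67}\right)\right)^{2}} = \frac{3}{2460 + 4 \left(- \frac{251}{67}\right)^{2}} = \frac{3}{2460 + 4 \cdot \frac{63001}{4489}} = \frac{3}{2460 + \frac{252004}{4489}} = \frac{3}{\frac{11294944}{4489}} = 3 \cdot \frac{4489}{11294944} = \frac{13467}{11294944} \approx 0.0011923$)
$\left(343272 - 97587\right) \left(I + 3237\right) = \left(343272 - 97587\right) \left(\frac{13467}{11294944} + 3237\right) = 245685 \cdot \frac{36561747195}{11294944} = \frac{8982672859603575}{11294944}$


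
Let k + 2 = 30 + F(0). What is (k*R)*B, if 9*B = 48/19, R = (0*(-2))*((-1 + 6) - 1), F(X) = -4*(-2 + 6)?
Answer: 0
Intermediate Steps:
F(X) = -16 (F(X) = -4*4 = -16)
R = 0 (R = 0*(5 - 1) = 0*4 = 0)
B = 16/57 (B = (48/19)/9 = (48*(1/19))/9 = (⅑)*(48/19) = 16/57 ≈ 0.28070)
k = 12 (k = -2 + (30 - 16) = -2 + 14 = 12)
(k*R)*B = (12*0)*(16/57) = 0*(16/57) = 0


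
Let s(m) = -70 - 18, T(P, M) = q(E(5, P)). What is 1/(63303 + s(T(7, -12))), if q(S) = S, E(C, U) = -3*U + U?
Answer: 1/63215 ≈ 1.5819e-5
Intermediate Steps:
E(C, U) = -2*U
T(P, M) = -2*P
s(m) = -88
1/(63303 + s(T(7, -12))) = 1/(63303 - 88) = 1/63215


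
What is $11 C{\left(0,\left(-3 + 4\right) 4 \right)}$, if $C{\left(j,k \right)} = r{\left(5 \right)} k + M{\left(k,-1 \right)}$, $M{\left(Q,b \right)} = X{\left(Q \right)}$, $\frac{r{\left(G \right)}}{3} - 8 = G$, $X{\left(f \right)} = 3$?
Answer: $1749$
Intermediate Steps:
$r{\left(G \right)} = 24 + 3 G$
$M{\left(Q,b \right)} = 3$
$C{\left(j,k \right)} = 3 + 39 k$ ($C{\left(j,k \right)} = \left(24 + 3 \cdot 5\right) k + 3 = \left(24 + 15\right) k + 3 = 39 k + 3 = 3 + 39 k$)
$11 C{\left(0,\left(-3 + 4\right) 4 \right)} = 11 \left(3 + 39 \left(-3 + 4\right) 4\right) = 11 \left(3 + 39 \cdot 1 \cdot 4\right) = 11 \left(3 + 39 \cdot 4\right) = 11 \left(3 + 156\right) = 11 \cdot 159 = 1749$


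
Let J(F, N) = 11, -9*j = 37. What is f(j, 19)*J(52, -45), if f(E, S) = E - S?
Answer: -2288/9 ≈ -254.22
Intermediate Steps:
j = -37/9 (j = -⅑*37 = -37/9 ≈ -4.1111)
f(j, 19)*J(52, -45) = (-37/9 - 1*19)*11 = (-37/9 - 19)*11 = -208/9*11 = -2288/9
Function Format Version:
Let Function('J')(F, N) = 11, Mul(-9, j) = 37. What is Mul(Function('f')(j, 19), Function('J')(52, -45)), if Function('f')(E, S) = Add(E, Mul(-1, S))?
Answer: Rational(-2288, 9) ≈ -254.22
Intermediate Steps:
j = Rational(-37, 9) (j = Mul(Rational(-1, 9), 37) = Rational(-37, 9) ≈ -4.1111)
Mul(Function('f')(j, 19), Function('J')(52, -45)) = Mul(Add(Rational(-37, 9), Mul(-1, 19)), 11) = Mul(Add(Rational(-37, 9), -19), 11) = Mul(Rational(-208, 9), 11) = Rational(-2288, 9)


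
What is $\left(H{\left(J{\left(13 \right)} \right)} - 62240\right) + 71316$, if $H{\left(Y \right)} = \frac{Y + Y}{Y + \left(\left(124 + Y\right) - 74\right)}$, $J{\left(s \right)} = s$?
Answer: $\frac{344901}{38} \approx 9076.3$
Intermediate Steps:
$H{\left(Y \right)} = \frac{2 Y}{50 + 2 Y}$ ($H{\left(Y \right)} = \frac{2 Y}{Y + \left(50 + Y\right)} = \frac{2 Y}{50 + 2 Y}$)
$\left(H{\left(J{\left(13 \right)} \right)} - 62240\right) + 71316 = \left(\frac{13}{25 + 13} - 62240\right) + 71316 = \left(\frac{13}{38} - 62240\right) + 71316 = - \frac{2365107}{38} + 71316 = \frac{344901}{38}$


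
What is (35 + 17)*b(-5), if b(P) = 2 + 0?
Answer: 104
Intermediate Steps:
b(P) = 2
(35 + 17)*b(-5) = (35 + 17)*2 = 52*2 = 104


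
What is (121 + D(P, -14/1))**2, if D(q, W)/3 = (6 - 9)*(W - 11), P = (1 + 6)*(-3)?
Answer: 119716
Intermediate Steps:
P = -21 (P = 7*(-3) = -21)
D(q, W) = 99 - 9*W (D(q, W) = 3*((6 - 9)*(W - 11)) = 3*(-3*(-11 + W)) = 3*(33 - 3*W) = 99 - 9*W)
(121 + D(P, -14/1))**2 = (121 + (99 - (-126)/1))**2 = (121 + (99 - (-126)))**2 = (121 + (99 - 9*(-14)))**2 = (121 + (99 + 126))**2 = (121 + 225)**2 = 346**2 = 119716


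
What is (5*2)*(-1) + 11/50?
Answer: -489/50 ≈ -9.7800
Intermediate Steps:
(5*2)*(-1) + 11/50 = 10*(-1) + 11*(1/50) = -10 + 11/50 = -489/50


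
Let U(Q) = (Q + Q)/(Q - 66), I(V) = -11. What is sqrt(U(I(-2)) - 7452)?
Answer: I*sqrt(365134)/7 ≈ 86.323*I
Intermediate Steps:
U(Q) = 2*Q/(-66 + Q) (U(Q) = (2*Q)/(-66 + Q) = 2*Q/(-66 + Q))
sqrt(U(I(-2)) - 7452) = sqrt(2*(-11)/(-66 - 11) - 7452) = sqrt(2*(-11)/(-77) - 7452) = sqrt(2*(-11)*(-1/77) - 7452) = sqrt(2/7 - 7452) = sqrt(-52162/7) = I*sqrt(365134)/7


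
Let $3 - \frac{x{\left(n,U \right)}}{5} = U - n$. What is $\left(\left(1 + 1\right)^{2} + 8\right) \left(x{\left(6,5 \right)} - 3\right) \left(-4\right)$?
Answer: $-816$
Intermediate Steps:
$x{\left(n,U \right)} = 15 - 5 U + 5 n$ ($x{\left(n,U \right)} = 15 - 5 \left(U - n\right) = 15 - \left(- 5 n + 5 U\right) = 15 - 5 U + 5 n$)
$\left(\left(1 + 1\right)^{2} + 8\right) \left(x{\left(6,5 \right)} - 3\right) \left(-4\right) = \left(\left(1 + 1\right)^{2} + 8\right) \left(\left(15 - 25 + 5 \cdot 6\right) - 3\right) \left(-4\right) = \left(2^{2} + 8\right) \left(\left(15 - 25 + 30\right) - 3\right) \left(-4\right) = \left(4 + 8\right) \left(20 - 3\right) \left(-4\right) = 12 \cdot 17 \left(-4\right) = 12 \left(-68\right) = -816$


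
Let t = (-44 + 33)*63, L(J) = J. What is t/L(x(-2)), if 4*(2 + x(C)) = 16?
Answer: -693/2 ≈ -346.50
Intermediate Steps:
x(C) = 2 (x(C) = -2 + (¼)*16 = -2 + 4 = 2)
t = -693 (t = -11*63 = -693)
t/L(x(-2)) = -693/2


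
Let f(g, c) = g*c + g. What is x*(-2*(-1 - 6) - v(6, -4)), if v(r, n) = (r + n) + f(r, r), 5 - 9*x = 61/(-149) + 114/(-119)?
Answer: -1129000/53193 ≈ -21.225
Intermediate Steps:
x = 112900/159579 (x = 5/9 - (61/(-149) + 114/(-119))/9 = 5/9 - (61*(-1/149) + 114*(-1/119))/9 = 5/9 - (-61/149 - 114/119)/9 = 5/9 - 1/9*(-24245/17731) = 5/9 + 24245/159579 = 112900/159579 ≈ 0.70749)
f(g, c) = g + c*g (f(g, c) = c*g + g = g + c*g)
v(r, n) = n + r + r*(1 + r) (v(r, n) = (r + n) + r*(1 + r) = (n + r) + r*(1 + r) = n + r + r*(1 + r))
x*(-2*(-1 - 6) - v(6, -4)) = 112900*(-2*(-1 - 6) - (-4 + 6 + 6*(1 + 6)))/159579 = 112900*(-2*(-7) - (-4 + 6 + 6*7))/159579 = 112900*(14 - (-4 + 6 + 42))/159579 = 112900*(14 - 1*44)/159579 = 112900*(14 - 44)/159579 = (112900/159579)*(-30) = -1129000/53193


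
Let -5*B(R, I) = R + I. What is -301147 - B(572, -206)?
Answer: -1505369/5 ≈ -3.0107e+5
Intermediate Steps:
B(R, I) = -I/5 - R/5 (B(R, I) = -(R + I)/5 = -(I + R)/5 = -I/5 - R/5)
-301147 - B(572, -206) = -301147 - (-⅕*(-206) - ⅕*572) = -301147 - (206/5 - 572/5) = -301147 - 1*(-366/5) = -301147 + 366/5 = -1505369/5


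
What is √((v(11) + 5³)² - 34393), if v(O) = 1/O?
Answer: 29*I*√2697/11 ≈ 136.91*I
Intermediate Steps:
√((v(11) + 5³)² - 34393) = √((1/11 + 5³)² - 34393) = √((1/11 + 125)² - 34393) = √((1376/11)² - 34393) = √(1893376/121 - 34393) = √(-2268177/121) = 29*I*√2697/11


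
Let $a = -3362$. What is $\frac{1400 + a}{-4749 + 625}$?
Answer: $\frac{981}{2062} \approx 0.47575$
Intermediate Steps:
$\frac{1400 + a}{-4749 + 625} = \frac{1400 - 3362}{-4749 + 625} = - \frac{1962}{-4124} = \left(-1962\right) \left(- \frac{1}{4124}\right) = \frac{981}{2062}$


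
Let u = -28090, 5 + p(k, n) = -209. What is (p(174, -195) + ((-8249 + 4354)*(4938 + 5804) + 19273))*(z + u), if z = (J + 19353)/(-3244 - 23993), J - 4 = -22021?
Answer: 1523649025448126/1297 ≈ 1.1747e+12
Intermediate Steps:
J = -22017 (J = 4 - 22021 = -22017)
p(k, n) = -214 (p(k, n) = -5 - 209 = -214)
z = 888/9079 (z = (-22017 + 19353)/(-3244 - 23993) = -2664/(-27237) = -2664*(-1/27237) = 888/9079 ≈ 0.097808)
(p(174, -195) + ((-8249 + 4354)*(4938 + 5804) + 19273))*(z + u) = (-214 + ((-8249 + 4354)*(4938 + 5804) + 19273))*(888/9079 - 28090) = (-214 + (-3895*10742 + 19273))*(-255028222/9079) = (-214 + (-41840090 + 19273))*(-255028222/9079) = (-214 - 41820817)*(-255028222/9079) = -41821031*(-255028222/9079) = 1523649025448126/1297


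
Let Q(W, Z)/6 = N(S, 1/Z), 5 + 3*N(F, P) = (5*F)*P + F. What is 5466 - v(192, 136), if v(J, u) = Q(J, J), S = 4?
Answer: 131227/24 ≈ 5467.8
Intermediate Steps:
N(F, P) = -5/3 + F/3 + 5*F*P/3 (N(F, P) = -5/3 + ((5*F)*P + F)/3 = -5/3 + (5*F*P + F)/3 = -5/3 + (F + 5*F*P)/3 = -5/3 + (F/3 + 5*F*P/3) = -5/3 + F/3 + 5*F*P/3)
Q(W, Z) = -2 + 40/Z (Q(W, Z) = 6*(-5/3 + (1/3)*4 + (5/3)*4/Z) = 6*(-5/3 + 4/3 + 20/(3*Z)) = 6*(-1/3 + 20/(3*Z)) = -2 + 40/Z)
v(J, u) = -2 + 40/J
5466 - v(192, 136) = 5466 - (-2 + 40/192) = 5466 - (-2 + 40*(1/192)) = 5466 - (-2 + 5/24) = 5466 - 1*(-43/24) = 5466 + 43/24 = 131227/24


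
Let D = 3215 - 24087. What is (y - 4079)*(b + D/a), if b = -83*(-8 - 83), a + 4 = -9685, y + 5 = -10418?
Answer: -1061573794278/9689 ≈ -1.0956e+8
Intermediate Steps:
y = -10423 (y = -5 - 10418 = -10423)
a = -9689 (a = -4 - 9685 = -9689)
b = 7553 (b = -83*(-91) = 7553)
D = -20872
(y - 4079)*(b + D/a) = (-10423 - 4079)*(7553 - 20872/(-9689)) = -14502*(7553 - 20872*(-1/9689)) = -14502*(7553 + 20872/9689) = -14502*73201889/9689 = -1061573794278/9689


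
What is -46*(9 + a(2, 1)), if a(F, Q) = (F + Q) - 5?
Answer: -322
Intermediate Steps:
a(F, Q) = -5 + F + Q
-46*(9 + a(2, 1)) = -46*(9 + (-5 + 2 + 1)) = -46*(9 - 2) = -46*7 = -322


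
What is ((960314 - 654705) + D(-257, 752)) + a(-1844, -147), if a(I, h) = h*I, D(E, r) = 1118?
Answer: 577795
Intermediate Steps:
a(I, h) = I*h
((960314 - 654705) + D(-257, 752)) + a(-1844, -147) = ((960314 - 654705) + 1118) - 1844*(-147) = (305609 + 1118) + 271068 = 306727 + 271068 = 577795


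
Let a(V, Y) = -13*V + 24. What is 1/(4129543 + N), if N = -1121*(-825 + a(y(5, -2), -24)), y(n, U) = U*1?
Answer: 1/4998318 ≈ 2.0007e-7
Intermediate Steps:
y(n, U) = U
a(V, Y) = 24 - 13*V
N = 868775 (N = -1121*(-825 + (24 - 13*(-2))) = -1121*(-825 + (24 + 26)) = -1121*(-825 + 50) = -1121*(-775) = 868775)
1/(4129543 + N) = 1/(4129543 + 868775) = 1/4998318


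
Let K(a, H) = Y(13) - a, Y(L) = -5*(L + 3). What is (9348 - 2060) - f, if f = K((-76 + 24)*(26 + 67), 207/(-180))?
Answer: 2532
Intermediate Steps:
Y(L) = -15 - 5*L (Y(L) = -5*(3 + L) = -15 - 5*L)
K(a, H) = -80 - a (K(a, H) = (-15 - 5*13) - a = (-15 - 65) - a = -80 - a)
f = 4756 (f = -80 - (-76 + 24)*(26 + 67) = -80 - (-52)*93 = -80 - 1*(-4836) = -80 + 4836 = 4756)
(9348 - 2060) - f = (9348 - 2060) - 1*4756 = 7288 - 4756 = 2532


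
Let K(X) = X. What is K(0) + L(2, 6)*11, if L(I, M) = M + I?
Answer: 88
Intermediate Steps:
L(I, M) = I + M
K(0) + L(2, 6)*11 = 0 + (2 + 6)*11 = 0 + 8*11 = 0 + 88 = 88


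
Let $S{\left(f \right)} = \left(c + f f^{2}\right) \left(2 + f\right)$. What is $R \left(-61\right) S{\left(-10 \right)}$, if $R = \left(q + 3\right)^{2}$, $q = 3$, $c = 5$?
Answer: $-17480160$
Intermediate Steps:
$R = 36$ ($R = \left(3 + 3\right)^{2} = 6^{2} = 36$)
$S{\left(f \right)} = \left(2 + f\right) \left(5 + f^{3}\right)$ ($S{\left(f \right)} = \left(5 + f f^{2}\right) \left(2 + f\right) = \left(5 + f^{3}\right) \left(2 + f\right) = \left(2 + f\right) \left(5 + f^{3}\right)$)
$R \left(-61\right) S{\left(-10 \right)} = 36 \left(-61\right) \left(10 + \left(-10\right)^{4} + 2 \left(-10\right)^{3} + 5 \left(-10\right)\right) = - 2196 \left(10 + 10000 + 2 \left(-1000\right) - 50\right) = - 2196 \left(10 + 10000 - 2000 - 50\right) = \left(-2196\right) 7960 = -17480160$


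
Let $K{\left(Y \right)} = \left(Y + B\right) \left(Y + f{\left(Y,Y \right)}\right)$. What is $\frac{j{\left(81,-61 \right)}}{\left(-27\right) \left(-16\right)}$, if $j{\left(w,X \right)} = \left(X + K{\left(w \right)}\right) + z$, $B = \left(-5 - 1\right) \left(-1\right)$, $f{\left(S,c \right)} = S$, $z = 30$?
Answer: $\frac{14063}{432} \approx 32.553$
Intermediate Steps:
$B = 6$ ($B = \left(-6\right) \left(-1\right) = 6$)
$K{\left(Y \right)} = 2 Y \left(6 + Y\right)$ ($K{\left(Y \right)} = \left(Y + 6\right) \left(Y + Y\right) = \left(6 + Y\right) 2 Y = 2 Y \left(6 + Y\right)$)
$j{\left(w,X \right)} = 30 + X + 2 w \left(6 + w\right)$ ($j{\left(w,X \right)} = \left(X + 2 w \left(6 + w\right)\right) + 30 = 30 + X + 2 w \left(6 + w\right)$)
$\frac{j{\left(81,-61 \right)}}{\left(-27\right) \left(-16\right)} = \frac{30 - 61 + 2 \cdot 81^{2} + 12 \cdot 81}{\left(-27\right) \left(-16\right)} = \frac{30 - 61 + 2 \cdot 6561 + 972}{432} = \left(30 - 61 + 13122 + 972\right) \frac{1}{432} = 14063 \cdot \frac{1}{432} = \frac{14063}{432}$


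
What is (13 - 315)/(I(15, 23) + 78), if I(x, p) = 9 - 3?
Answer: -151/42 ≈ -3.5952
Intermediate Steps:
I(x, p) = 6
(13 - 315)/(I(15, 23) + 78) = (13 - 315)/(6 + 78) = -302/84 = -302*1/84 = -151/42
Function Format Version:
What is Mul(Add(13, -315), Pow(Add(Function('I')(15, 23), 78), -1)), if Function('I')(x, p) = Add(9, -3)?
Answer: Rational(-151, 42) ≈ -3.5952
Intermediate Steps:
Function('I')(x, p) = 6
Mul(Add(13, -315), Pow(Add(Function('I')(15, 23), 78), -1)) = Mul(Add(13, -315), Pow(Add(6, 78), -1)) = Mul(-302, Pow(84, -1)) = Mul(-302, Rational(1, 84)) = Rational(-151, 42)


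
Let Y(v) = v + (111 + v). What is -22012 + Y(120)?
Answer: -21661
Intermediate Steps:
Y(v) = 111 + 2*v
-22012 + Y(120) = -22012 + (111 + 2*120) = -22012 + (111 + 240) = -22012 + 351 = -21661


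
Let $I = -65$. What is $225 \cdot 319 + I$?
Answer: $71710$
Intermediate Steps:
$225 \cdot 319 + I = 225 \cdot 319 - 65 = 71775 - 65 = 71710$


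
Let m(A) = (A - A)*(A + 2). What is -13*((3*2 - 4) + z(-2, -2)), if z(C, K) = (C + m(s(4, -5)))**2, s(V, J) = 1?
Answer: -78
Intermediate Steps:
m(A) = 0 (m(A) = 0*(2 + A) = 0)
z(C, K) = C**2 (z(C, K) = (C + 0)**2 = C**2)
-13*((3*2 - 4) + z(-2, -2)) = -13*((3*2 - 4) + (-2)**2) = -13*((6 - 4) + 4) = -13*(2 + 4) = -13*6 = -78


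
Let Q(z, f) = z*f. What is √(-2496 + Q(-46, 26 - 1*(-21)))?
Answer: I*√4658 ≈ 68.25*I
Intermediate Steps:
Q(z, f) = f*z
√(-2496 + Q(-46, 26 - 1*(-21))) = √(-2496 + (26 - 1*(-21))*(-46)) = √(-2496 + (26 + 21)*(-46)) = √(-2496 + 47*(-46)) = √(-2496 - 2162) = √(-4658) = I*√4658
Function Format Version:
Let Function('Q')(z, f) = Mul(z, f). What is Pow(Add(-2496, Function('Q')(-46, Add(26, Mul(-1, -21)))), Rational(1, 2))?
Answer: Mul(I, Pow(4658, Rational(1, 2))) ≈ Mul(68.250, I)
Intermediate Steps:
Function('Q')(z, f) = Mul(f, z)
Pow(Add(-2496, Function('Q')(-46, Add(26, Mul(-1, -21)))), Rational(1, 2)) = Pow(Add(-2496, Mul(Add(26, Mul(-1, -21)), -46)), Rational(1, 2)) = Pow(Add(-2496, Mul(Add(26, 21), -46)), Rational(1, 2)) = Pow(Add(-2496, Mul(47, -46)), Rational(1, 2)) = Pow(Add(-2496, -2162), Rational(1, 2)) = Pow(-4658, Rational(1, 2)) = Mul(I, Pow(4658, Rational(1, 2)))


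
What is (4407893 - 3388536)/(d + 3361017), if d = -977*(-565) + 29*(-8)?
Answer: 1019357/3912790 ≈ 0.26052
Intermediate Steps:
d = 551773 (d = 552005 - 232 = 551773)
(4407893 - 3388536)/(d + 3361017) = (4407893 - 3388536)/(551773 + 3361017) = 1019357/3912790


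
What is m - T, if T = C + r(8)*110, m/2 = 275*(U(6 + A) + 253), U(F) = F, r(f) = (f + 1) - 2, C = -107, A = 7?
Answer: 145637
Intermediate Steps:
r(f) = -1 + f (r(f) = (1 + f) - 2 = -1 + f)
m = 146300 (m = 2*(275*((6 + 7) + 253)) = 2*(275*(13 + 253)) = 2*(275*266) = 2*73150 = 146300)
T = 663 (T = -107 + (-1 + 8)*110 = -107 + 7*110 = -107 + 770 = 663)
m - T = 146300 - 1*663 = 146300 - 663 = 145637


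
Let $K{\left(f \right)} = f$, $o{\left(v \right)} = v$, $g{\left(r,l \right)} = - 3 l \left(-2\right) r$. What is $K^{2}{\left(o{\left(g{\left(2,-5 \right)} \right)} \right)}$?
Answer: $3600$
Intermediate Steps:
$g{\left(r,l \right)} = 6 l r$
$K^{2}{\left(o{\left(g{\left(2,-5 \right)} \right)} \right)} = \left(6 \left(-5\right) 2\right)^{2} = \left(-60\right)^{2} = 3600$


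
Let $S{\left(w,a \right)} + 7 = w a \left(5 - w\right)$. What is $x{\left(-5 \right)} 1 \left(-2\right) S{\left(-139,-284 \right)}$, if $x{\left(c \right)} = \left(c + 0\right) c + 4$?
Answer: $-329703146$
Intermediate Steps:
$S{\left(w,a \right)} = -7 + a w \left(5 - w\right)$ ($S{\left(w,a \right)} = -7 + w a \left(5 - w\right) = -7 + a w \left(5 - w\right)$)
$x{\left(c \right)} = 4 + c^{2}$ ($x{\left(c \right)} = c c + 4 = c^{2} + 4 = 4 + c^{2}$)
$x{\left(-5 \right)} 1 \left(-2\right) S{\left(-139,-284 \right)} = \left(4 + \left(-5\right)^{2}\right) 1 \left(-2\right) \left(-7 - - 284 \left(-139\right)^{2} + 5 \left(-284\right) \left(-139\right)\right) = \left(4 + 25\right) 1 \left(-2\right) \left(-7 - \left(-284\right) 19321 + 197380\right) = 29 \cdot 1 \left(-2\right) \left(-7 + 5487164 + 197380\right) = 29 \left(-2\right) 5684537 = \left(-58\right) 5684537 = -329703146$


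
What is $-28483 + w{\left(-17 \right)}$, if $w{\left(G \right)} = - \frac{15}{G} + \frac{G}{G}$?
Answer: $- \frac{484179}{17} \approx -28481.0$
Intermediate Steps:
$w{\left(G \right)} = 1 - \frac{15}{G}$ ($w{\left(G \right)} = - \frac{15}{G} + 1 = 1 - \frac{15}{G}$)
$-28483 + w{\left(-17 \right)} = -28483 + \frac{-15 - 17}{-17} = -28483 - - \frac{32}{17} = -28483 + \frac{32}{17} = - \frac{484179}{17}$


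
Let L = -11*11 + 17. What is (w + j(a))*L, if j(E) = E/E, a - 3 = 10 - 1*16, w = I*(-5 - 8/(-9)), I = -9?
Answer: -3952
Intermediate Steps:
w = 37 (w = -9*(-5 - 8/(-9)) = -9*(-5 - 8*(-⅑)) = -9*(-5 + 8/9) = -9*(-37/9) = 37)
L = -104 (L = -121 + 17 = -104)
a = -3 (a = 3 + (10 - 1*16) = 3 + (10 - 16) = 3 - 6 = -3)
j(E) = 1
(w + j(a))*L = (37 + 1)*(-104) = 38*(-104) = -3952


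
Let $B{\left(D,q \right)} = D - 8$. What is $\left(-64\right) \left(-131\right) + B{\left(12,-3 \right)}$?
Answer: $8388$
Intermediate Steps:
$B{\left(D,q \right)} = -8 + D$ ($B{\left(D,q \right)} = D - 8 = -8 + D$)
$\left(-64\right) \left(-131\right) + B{\left(12,-3 \right)} = \left(-64\right) \left(-131\right) + \left(-8 + 12\right) = 8384 + 4 = 8388$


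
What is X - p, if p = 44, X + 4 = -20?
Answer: -68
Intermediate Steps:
X = -24 (X = -4 - 20 = -24)
X - p = -24 - 1*44 = -24 - 44 = -68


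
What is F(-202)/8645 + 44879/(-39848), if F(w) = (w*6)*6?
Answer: -677753611/344485960 ≈ -1.9674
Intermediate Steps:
F(w) = 36*w (F(w) = (6*w)*6 = 36*w)
F(-202)/8645 + 44879/(-39848) = (36*(-202))/8645 + 44879/(-39848) = -7272*1/8645 + 44879*(-1/39848) = -7272/8645 - 44879/39848 = -677753611/344485960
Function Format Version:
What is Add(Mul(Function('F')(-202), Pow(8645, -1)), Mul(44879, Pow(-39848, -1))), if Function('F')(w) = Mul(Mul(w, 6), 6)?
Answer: Rational(-677753611, 344485960) ≈ -1.9674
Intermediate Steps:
Function('F')(w) = Mul(36, w) (Function('F')(w) = Mul(Mul(6, w), 6) = Mul(36, w))
Add(Mul(Function('F')(-202), Pow(8645, -1)), Mul(44879, Pow(-39848, -1))) = Add(Mul(Mul(36, -202), Pow(8645, -1)), Mul(44879, Pow(-39848, -1))) = Add(Mul(-7272, Rational(1, 8645)), Mul(44879, Rational(-1, 39848))) = Add(Rational(-7272, 8645), Rational(-44879, 39848)) = Rational(-677753611, 344485960)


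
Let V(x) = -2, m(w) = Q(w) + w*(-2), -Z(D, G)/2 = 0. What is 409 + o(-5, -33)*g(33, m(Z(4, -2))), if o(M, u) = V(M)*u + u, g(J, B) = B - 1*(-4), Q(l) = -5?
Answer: 376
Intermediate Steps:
Z(D, G) = 0 (Z(D, G) = -2*0 = 0)
m(w) = -5 - 2*w (m(w) = -5 + w*(-2) = -5 - 2*w)
g(J, B) = 4 + B (g(J, B) = B + 4 = 4 + B)
o(M, u) = -u (o(M, u) = -2*u + u = -u)
409 + o(-5, -33)*g(33, m(Z(4, -2))) = 409 + (-1*(-33))*(4 + (-5 - 2*0)) = 409 + 33*(4 + (-5 + 0)) = 409 + 33*(4 - 5) = 409 + 33*(-1) = 409 - 33 = 376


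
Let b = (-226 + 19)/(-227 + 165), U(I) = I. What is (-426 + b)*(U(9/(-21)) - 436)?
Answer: 80056275/434 ≈ 1.8446e+5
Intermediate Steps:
b = 207/62 (b = -207/(-62) = -207*(-1/62) = 207/62 ≈ 3.3387)
(-426 + b)*(U(9/(-21)) - 436) = (-426 + 207/62)*(9/(-21) - 436) = -26205*(9*(-1/21) - 436)/62 = -26205*(-3/7 - 436)/62 = -26205/62*(-3055/7) = 80056275/434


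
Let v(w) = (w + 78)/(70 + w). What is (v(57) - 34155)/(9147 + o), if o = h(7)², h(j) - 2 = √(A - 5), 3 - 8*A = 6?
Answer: 34700400*I/(127*(-73165*I + 8*√86)) ≈ -3.7345 + 0.0037867*I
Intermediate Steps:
A = -3/8 (A = 3/8 - ⅛*6 = 3/8 - ¾ = -3/8 ≈ -0.37500)
h(j) = 2 + I*√86/4 (h(j) = 2 + √(-3/8 - 5) = 2 + √(-43/8) = 2 + I*√86/4)
v(w) = (78 + w)/(70 + w)
o = (2 + I*√86/4)² ≈ -1.375 + 9.2736*I
(v(57) - 34155)/(9147 + o) = ((78 + 57)/(70 + 57) - 34155)/(9147 + (-11/8 + I*√86)) = (135/127 - 34155)/(73165/8 + I*√86) = -4337550/(127*(73165/8 + I*√86))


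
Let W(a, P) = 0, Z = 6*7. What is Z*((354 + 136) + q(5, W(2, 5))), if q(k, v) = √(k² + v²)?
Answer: 20790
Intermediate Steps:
Z = 42
Z*((354 + 136) + q(5, W(2, 5))) = 42*((354 + 136) + √(5² + 0²)) = 42*(490 + √(25 + 0)) = 42*(490 + √25) = 42*(490 + 5) = 42*495 = 20790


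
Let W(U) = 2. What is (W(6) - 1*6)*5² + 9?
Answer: -91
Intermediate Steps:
(W(6) - 1*6)*5² + 9 = (2 - 1*6)*5² + 9 = (2 - 6)*25 + 9 = -4*25 + 9 = -100 + 9 = -91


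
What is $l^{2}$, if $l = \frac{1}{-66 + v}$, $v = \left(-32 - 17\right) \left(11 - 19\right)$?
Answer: $\frac{1}{106276} \approx 9.4095 \cdot 10^{-6}$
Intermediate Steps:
$v = 392$ ($v = \left(-49\right) \left(-8\right) = 392$)
$l = \frac{1}{326}$ ($l = \frac{1}{-66 + 392} = \frac{1}{326} \approx 0.0030675$)
$l^{2} = \left(\frac{1}{326}\right)^{2} = \frac{1}{106276}$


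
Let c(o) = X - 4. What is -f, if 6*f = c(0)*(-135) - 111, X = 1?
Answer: -49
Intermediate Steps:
c(o) = -3 (c(o) = 1 - 4 = -3)
f = 49 (f = (-3*(-135) - 111)/6 = (405 - 111)/6 = (⅙)*294 = 49)
-f = -1*49 = -49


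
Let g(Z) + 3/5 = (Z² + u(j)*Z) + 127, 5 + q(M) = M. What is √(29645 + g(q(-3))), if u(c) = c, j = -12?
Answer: √748285/5 ≈ 173.01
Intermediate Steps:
q(M) = -5 + M
g(Z) = 632/5 + Z² - 12*Z (g(Z) = -⅗ + ((Z² - 12*Z) + 127) = -⅗ + (127 + Z² - 12*Z) = 632/5 + Z² - 12*Z)
√(29645 + g(q(-3))) = √(29645 + (632/5 + (-5 - 3)² - 12*(-5 - 3))) = √(29645 + (632/5 + (-8)² - 12*(-8))) = √(29645 + (632/5 + 64 + 96)) = √(29645 + 1432/5) = √(149657/5) = √748285/5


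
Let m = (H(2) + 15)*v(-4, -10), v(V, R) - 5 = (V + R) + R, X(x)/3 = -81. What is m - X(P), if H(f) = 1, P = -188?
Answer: -61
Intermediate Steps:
X(x) = -243 (X(x) = 3*(-81) = -243)
v(V, R) = 5 + V + 2*R (v(V, R) = 5 + ((V + R) + R) = 5 + ((R + V) + R) = 5 + (V + 2*R) = 5 + V + 2*R)
m = -304 (m = (1 + 15)*(5 - 4 + 2*(-10)) = 16*(5 - 4 - 20) = 16*(-19) = -304)
m - X(P) = -304 - 1*(-243) = -304 + 243 = -61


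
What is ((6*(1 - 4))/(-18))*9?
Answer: 9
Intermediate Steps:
((6*(1 - 4))/(-18))*9 = -(-3)/3*9 = -1/18*(-18)*9 = 1*9 = 9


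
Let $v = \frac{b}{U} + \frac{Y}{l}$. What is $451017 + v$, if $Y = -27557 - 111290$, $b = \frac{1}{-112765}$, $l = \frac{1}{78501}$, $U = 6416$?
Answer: $- \frac{7885557414057559201}{723500240} \approx -1.0899 \cdot 10^{10}$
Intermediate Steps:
$l = \frac{1}{78501} \approx 1.2739 \cdot 10^{-5}$
$b = - \frac{1}{112765} \approx -8.868 \cdot 10^{-6}$
$Y = -138847$
$v = - \frac{7885883724965303281}{723500240}$ ($v = - \frac{1}{112765 \cdot 6416} - 138847 \frac{1}{\frac{1}{78501}} = \left(- \frac{1}{112765}\right) \frac{1}{6416} - 10899628347 = - \frac{1}{723500240} - 10899628347 = - \frac{7885883724965303281}{723500240} \approx -1.09 \cdot 10^{10}$)
$451017 + v = 451017 - \frac{7885883724965303281}{723500240} = - \frac{7885557414057559201}{723500240}$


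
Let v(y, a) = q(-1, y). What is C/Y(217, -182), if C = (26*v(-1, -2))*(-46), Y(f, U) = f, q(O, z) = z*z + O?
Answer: 0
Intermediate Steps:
q(O, z) = O + z² (q(O, z) = z² + O = O + z²)
v(y, a) = -1 + y²
C = 0 (C = (26*(-1 + (-1)²))*(-46) = (26*(-1 + 1))*(-46) = (26*0)*(-46) = 0*(-46) = 0)
C/Y(217, -182) = 0/217 = 0*(1/217) = 0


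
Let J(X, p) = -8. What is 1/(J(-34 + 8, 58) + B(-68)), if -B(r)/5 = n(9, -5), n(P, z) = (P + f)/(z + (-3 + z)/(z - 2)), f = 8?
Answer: 27/379 ≈ 0.071240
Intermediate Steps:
n(P, z) = (8 + P)/(z + (-3 + z)/(-2 + z)) (n(P, z) = (P + 8)/(z + (-3 + z)/(z - 2)) = (8 + P)/(z + (-3 + z)/(-2 + z)))
B(r) = 595/27 (B(r) = -5*(16 - 8*(-5) + 2*9 - 1*9*(-5))/(3 - 5 - 1*(-5)²) = -5*(16 + 40 + 18 + 45)/(3 - 5 - 1*25) = -5*119/(3 - 5 - 25) = -5*119/(-27) = -(-5)*119/27 = -5*(-119/27) = 595/27)
1/(J(-34 + 8, 58) + B(-68)) = 1/(-8 + 595/27) = 1/(379/27) = 27/379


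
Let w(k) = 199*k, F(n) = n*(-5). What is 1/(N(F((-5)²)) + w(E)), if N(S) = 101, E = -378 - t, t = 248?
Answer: -1/124473 ≈ -8.0339e-6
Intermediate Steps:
F(n) = -5*n
E = -626 (E = -378 - 1*248 = -378 - 248 = -626)
1/(N(F((-5)²)) + w(E)) = 1/(101 + 199*(-626)) = 1/(101 - 124574) = 1/(-124473) = -1/124473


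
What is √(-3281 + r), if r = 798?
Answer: I*√2483 ≈ 49.83*I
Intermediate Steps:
√(-3281 + r) = √(-3281 + 798) = √(-2483) = I*√2483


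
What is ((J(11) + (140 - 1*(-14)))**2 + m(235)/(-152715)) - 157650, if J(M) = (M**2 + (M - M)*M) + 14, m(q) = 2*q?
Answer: -2264122141/30543 ≈ -74129.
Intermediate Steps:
J(M) = 14 + M**2 (J(M) = (M**2 + 0*M) + 14 = (M**2 + 0) + 14 = M**2 + 14 = 14 + M**2)
((J(11) + (140 - 1*(-14)))**2 + m(235)/(-152715)) - 157650 = (((14 + 11**2) + (140 - 1*(-14)))**2 + (2*235)/(-152715)) - 157650 = (((14 + 121) + (140 + 14))**2 + 470*(-1/152715)) - 157650 = ((135 + 154)**2 - 94/30543) - 157650 = (289**2 - 94/30543) - 157650 = (83521 - 94/30543) - 157650 = 2550981809/30543 - 157650 = -2264122141/30543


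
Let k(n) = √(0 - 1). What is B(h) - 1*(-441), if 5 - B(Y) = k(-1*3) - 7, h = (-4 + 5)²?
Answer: 453 - I ≈ 453.0 - 1.0*I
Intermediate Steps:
k(n) = I (k(n) = √(-1) = I)
h = 1 (h = 1² = 1)
B(Y) = 12 - I (B(Y) = 5 - (I - 7) = 5 - (-7 + I) = 5 + (7 - I) = 12 - I)
B(h) - 1*(-441) = (12 - I) - 1*(-441) = (12 - I) + 441 = 453 - I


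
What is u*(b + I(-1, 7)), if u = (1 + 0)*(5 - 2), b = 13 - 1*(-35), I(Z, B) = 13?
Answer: 183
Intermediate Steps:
b = 48 (b = 13 + 35 = 48)
u = 3 (u = 1*3 = 3)
u*(b + I(-1, 7)) = 3*(48 + 13) = 3*61 = 183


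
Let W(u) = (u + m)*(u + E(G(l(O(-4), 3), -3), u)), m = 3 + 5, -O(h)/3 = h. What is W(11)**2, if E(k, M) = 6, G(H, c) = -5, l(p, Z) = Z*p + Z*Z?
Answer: 104329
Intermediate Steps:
O(h) = -3*h
l(p, Z) = Z**2 + Z*p (l(p, Z) = Z*p + Z**2 = Z**2 + Z*p)
m = 8
W(u) = (6 + u)*(8 + u) (W(u) = (u + 8)*(u + 6) = (8 + u)*(6 + u) = (6 + u)*(8 + u))
W(11)**2 = (48 + 11**2 + 14*11)**2 = (48 + 121 + 154)**2 = 323**2 = 104329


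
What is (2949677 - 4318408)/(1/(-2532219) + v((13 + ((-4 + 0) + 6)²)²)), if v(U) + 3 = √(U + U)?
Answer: -1880675669159418183/260607407014321 - 21314321444723265621*√2/521214814028642 ≈ -65049.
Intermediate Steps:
v(U) = -3 + √2*√U (v(U) = -3 + √(U + U) = -3 + √(2*U) = -3 + √2*√U)
(2949677 - 4318408)/(1/(-2532219) + v((13 + ((-4 + 0) + 6)²)²)) = (2949677 - 4318408)/(1/(-2532219) + (-3 + √2*√((13 + ((-4 + 0) + 6)²)²))) = -1368731/(-1/2532219 + (-3 + √2*√((13 + (-4 + 6)²)²))) = -1368731/(-1/2532219 + (-3 + √2*√((13 + 2²)²))) = -1368731/(-1/2532219 + (-3 + √2*√((13 + 4)²))) = -1368731/(-1/2532219 + (-3 + √2*√(17²))) = -1368731/(-1/2532219 + (-3 + √2*√289)) = -1368731/(-1/2532219 + (-3 + √2*17)) = -1368731/(-1/2532219 + (-3 + 17*√2)) = -1368731/(-7596658/2532219 + 17*√2)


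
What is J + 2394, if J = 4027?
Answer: 6421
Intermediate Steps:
J + 2394 = 4027 + 2394 = 6421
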